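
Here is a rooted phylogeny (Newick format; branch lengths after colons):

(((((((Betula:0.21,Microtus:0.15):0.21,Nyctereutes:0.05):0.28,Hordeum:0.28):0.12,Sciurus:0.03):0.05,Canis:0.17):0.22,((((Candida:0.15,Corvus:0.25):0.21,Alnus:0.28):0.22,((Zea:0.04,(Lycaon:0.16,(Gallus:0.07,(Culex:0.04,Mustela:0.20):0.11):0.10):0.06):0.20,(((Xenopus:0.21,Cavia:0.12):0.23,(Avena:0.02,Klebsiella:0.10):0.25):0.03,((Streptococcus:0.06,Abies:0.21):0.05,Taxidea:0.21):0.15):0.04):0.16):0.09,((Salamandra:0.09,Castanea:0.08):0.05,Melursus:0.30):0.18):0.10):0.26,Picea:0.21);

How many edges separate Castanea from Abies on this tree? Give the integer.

The MRCA of Castanea and Abies is the node subtending ((((Candida,Corvus),Alnus),((Zea,(Lycaon,(Gallus,(Culex,Mustela)))),(((Xenopus,Cavia),(Avena,Klebsiella)),((Streptococcus,Abies),Taxidea)))),((Salamandra,Castanea),Melursus)).
From Castanea up to that node: 3 branches. From Abies up to the same node: 6 branches. Total: 3 + 6 = 9.

9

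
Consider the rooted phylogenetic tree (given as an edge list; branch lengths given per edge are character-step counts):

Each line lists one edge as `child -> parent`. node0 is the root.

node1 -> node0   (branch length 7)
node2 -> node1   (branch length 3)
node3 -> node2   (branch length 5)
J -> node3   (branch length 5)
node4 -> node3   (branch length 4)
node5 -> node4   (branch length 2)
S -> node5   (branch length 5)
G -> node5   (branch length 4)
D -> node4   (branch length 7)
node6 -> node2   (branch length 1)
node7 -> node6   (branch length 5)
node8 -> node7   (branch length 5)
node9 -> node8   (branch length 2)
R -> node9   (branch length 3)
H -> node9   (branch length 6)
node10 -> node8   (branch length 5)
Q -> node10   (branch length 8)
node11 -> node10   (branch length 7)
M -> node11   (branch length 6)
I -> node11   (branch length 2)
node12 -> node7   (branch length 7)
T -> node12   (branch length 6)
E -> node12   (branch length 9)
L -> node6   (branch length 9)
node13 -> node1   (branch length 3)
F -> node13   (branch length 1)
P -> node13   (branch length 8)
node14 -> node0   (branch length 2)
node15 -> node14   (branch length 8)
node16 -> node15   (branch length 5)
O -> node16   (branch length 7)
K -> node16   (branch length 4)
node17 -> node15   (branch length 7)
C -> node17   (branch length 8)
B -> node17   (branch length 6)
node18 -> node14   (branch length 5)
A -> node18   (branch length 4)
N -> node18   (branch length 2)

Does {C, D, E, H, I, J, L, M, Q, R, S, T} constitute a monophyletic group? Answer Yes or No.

The MRCA of the listed taxa is the root, so the smallest clade containing them is the whole tree.
That clade also contains A, B, F, G, K, N, O, P, which are not in the proposed group, so the group is not monophyletic.

No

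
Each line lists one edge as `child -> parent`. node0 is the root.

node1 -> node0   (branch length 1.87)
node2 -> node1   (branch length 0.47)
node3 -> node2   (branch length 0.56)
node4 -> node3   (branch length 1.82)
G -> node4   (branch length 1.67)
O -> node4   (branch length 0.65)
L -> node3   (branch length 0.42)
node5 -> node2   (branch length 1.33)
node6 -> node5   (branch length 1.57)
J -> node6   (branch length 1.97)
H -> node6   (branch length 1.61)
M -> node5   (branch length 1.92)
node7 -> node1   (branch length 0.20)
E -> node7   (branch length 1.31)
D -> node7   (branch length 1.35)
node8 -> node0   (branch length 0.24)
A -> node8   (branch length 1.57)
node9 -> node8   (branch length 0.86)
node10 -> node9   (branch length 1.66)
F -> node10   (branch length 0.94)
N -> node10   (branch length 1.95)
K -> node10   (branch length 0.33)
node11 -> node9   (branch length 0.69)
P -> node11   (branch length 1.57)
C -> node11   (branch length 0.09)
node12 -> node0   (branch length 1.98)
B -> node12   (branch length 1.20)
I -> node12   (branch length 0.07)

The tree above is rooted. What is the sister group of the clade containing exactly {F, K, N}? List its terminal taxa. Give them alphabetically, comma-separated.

The clade containing exactly {F, K, N} attaches to the tree at the node subtending ((F,N,K),(P,C)).
The other lineage descending from that same node — the sister group — is (P,C); its 2 tips in alphabetical order are the answer.

C, P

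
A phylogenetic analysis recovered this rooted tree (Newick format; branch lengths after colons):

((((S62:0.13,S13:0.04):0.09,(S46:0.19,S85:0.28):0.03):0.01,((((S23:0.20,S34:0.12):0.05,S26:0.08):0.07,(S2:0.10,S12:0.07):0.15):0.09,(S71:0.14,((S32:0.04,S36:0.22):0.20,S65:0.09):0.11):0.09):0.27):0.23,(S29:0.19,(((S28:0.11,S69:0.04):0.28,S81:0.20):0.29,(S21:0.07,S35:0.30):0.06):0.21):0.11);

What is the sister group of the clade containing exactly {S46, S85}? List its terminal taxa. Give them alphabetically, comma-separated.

The clade containing exactly {S46, S85} attaches to the tree at the node subtending ((S62,S13),(S46,S85)).
The other lineage descending from that same node — the sister group — is (S62,S13); its 2 tips in alphabetical order are the answer.

S13, S62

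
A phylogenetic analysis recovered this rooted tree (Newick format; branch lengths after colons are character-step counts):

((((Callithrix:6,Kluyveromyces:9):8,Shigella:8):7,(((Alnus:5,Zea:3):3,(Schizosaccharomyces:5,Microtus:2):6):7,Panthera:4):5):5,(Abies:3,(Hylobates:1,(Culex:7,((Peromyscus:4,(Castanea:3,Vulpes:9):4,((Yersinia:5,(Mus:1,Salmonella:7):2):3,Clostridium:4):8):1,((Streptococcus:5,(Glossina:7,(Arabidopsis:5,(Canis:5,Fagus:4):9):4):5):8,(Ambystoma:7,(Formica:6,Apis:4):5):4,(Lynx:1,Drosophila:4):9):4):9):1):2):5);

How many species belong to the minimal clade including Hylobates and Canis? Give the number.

19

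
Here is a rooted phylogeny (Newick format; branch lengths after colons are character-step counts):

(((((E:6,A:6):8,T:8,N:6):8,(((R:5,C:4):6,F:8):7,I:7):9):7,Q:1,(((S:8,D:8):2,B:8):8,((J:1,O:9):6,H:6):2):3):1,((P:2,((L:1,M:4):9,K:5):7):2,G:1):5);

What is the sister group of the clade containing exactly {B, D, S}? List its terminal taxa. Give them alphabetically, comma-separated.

The clade containing exactly {B, D, S} attaches to the tree at the node subtending (((S,D),B),((J,O),H)).
The other lineage descending from that same node — the sister group — is ((J,O),H); its 3 tips in alphabetical order are the answer.

H, J, O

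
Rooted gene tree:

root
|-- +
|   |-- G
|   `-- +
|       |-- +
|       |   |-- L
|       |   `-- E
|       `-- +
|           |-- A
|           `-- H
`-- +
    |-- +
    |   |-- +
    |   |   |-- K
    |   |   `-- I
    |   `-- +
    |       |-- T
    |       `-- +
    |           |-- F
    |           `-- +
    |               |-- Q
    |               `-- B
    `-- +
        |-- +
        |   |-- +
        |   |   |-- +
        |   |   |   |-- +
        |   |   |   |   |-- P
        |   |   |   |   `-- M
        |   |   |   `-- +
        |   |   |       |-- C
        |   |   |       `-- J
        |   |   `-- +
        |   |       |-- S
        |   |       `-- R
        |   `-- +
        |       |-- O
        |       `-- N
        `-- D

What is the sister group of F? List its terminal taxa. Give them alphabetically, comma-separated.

F attaches to the tree at the node subtending (F,(Q,B)).
The other lineage descending from that same node — the sister group — is (Q,B); its 2 tips in alphabetical order are the answer.

B, Q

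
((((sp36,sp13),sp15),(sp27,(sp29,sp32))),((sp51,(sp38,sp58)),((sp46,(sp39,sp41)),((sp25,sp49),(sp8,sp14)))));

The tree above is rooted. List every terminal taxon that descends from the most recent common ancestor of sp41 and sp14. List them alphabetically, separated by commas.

Tracing sp41: it sits inside (sp39,sp41).
Tracing sp14: it sits inside (sp8,sp14).
The smallest clade enclosing both is ((sp46,(sp39,sp41)),((sp25,sp49),(sp8,sp14))); the answer is its 7 terminal taxa in alphabetical order.

sp14, sp25, sp39, sp41, sp46, sp49, sp8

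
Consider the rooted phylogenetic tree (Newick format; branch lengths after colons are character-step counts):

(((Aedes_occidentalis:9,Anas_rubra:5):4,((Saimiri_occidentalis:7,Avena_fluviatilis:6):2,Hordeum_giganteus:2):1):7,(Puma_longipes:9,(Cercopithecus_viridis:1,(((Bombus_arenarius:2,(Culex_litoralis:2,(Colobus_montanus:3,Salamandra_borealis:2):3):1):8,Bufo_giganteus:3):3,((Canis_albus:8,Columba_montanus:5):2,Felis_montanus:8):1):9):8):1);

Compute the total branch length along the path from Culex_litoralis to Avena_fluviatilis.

48

The path runs Culex_litoralis → … → MRCA → … → Avena_fluviatilis; the MRCA is the root of the tree.
Branch lengths along that path: 2 + 1 + 8 + 3 + 9 + 8 + 1 + 7 + 1 + 2 + 6 = 48.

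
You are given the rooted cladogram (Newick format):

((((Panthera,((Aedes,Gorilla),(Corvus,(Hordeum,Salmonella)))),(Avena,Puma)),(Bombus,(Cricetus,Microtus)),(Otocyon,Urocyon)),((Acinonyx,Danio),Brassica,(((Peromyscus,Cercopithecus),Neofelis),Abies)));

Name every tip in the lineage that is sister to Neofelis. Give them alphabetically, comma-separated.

Cercopithecus, Peromyscus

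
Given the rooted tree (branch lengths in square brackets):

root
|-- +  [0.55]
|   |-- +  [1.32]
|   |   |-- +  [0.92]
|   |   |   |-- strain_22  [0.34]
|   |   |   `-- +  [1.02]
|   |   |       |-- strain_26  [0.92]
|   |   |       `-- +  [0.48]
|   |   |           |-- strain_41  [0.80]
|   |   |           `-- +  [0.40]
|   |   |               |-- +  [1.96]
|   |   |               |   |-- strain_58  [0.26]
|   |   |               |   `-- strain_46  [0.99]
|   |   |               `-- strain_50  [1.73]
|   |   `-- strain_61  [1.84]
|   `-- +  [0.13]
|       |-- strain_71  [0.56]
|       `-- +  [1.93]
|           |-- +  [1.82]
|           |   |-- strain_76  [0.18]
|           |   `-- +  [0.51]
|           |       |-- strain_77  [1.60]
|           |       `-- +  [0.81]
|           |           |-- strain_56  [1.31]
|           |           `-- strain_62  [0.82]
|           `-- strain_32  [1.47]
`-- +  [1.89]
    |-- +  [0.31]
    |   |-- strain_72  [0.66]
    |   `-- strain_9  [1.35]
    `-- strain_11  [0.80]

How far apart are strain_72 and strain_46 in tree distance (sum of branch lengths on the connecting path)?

10.50

The path runs strain_72 → … → MRCA → … → strain_46; the MRCA is the root of the tree.
Branch lengths along that path: 0.66 + 0.31 + 1.89 + 0.55 + 1.32 + 0.92 + 1.02 + 0.48 + 0.40 + 1.96 + 0.99 = 10.50.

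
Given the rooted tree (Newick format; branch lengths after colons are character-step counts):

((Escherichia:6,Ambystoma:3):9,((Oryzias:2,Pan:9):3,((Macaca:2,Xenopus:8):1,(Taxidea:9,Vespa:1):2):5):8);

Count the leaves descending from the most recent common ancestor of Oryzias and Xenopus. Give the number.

6

The MRCA of Oryzias and Xenopus is the node subtending ((Oryzias,Pan),((Macaca,Xenopus),(Taxidea,Vespa))).
That clade contains 6 terminal taxa: Macaca, Oryzias, Pan, Taxidea, Vespa, Xenopus.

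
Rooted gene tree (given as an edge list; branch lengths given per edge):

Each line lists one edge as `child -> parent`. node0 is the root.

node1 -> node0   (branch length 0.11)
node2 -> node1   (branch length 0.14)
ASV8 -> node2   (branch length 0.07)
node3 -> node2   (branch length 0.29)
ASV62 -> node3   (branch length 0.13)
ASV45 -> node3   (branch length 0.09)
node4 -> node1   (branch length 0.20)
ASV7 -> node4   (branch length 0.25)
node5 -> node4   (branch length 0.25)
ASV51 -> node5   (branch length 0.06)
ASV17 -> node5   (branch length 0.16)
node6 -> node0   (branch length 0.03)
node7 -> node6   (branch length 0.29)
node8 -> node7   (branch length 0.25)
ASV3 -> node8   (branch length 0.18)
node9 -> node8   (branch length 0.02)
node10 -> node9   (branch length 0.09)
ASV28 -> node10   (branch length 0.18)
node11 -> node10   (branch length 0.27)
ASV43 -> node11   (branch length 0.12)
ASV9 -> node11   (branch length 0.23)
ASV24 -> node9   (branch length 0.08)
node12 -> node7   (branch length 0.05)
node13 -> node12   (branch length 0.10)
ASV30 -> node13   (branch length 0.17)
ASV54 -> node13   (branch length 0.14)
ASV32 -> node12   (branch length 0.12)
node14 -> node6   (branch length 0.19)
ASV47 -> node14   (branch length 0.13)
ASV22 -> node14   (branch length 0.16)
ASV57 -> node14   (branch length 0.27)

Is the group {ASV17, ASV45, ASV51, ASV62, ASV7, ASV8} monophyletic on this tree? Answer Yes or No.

Yes

The most recent common ancestor of these taxa subtends ((ASV8,(ASV62,ASV45)),(ASV7,(ASV51,ASV17))).
That clade has exactly 6 tips — every listed taxon and nothing else — so the group is monophyletic.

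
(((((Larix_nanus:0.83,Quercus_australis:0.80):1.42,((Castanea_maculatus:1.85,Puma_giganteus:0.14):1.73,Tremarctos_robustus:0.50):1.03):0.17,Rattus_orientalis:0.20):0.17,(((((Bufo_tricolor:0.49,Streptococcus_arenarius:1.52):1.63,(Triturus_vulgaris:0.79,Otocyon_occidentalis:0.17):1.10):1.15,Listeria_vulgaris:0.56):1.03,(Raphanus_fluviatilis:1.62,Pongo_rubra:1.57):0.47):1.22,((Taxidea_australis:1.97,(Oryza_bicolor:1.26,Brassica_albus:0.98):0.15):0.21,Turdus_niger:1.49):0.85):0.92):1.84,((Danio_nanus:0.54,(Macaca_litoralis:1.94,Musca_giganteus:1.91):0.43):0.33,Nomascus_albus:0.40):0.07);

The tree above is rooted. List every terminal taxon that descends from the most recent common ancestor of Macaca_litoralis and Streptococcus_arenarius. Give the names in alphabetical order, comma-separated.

Brassica_albus, Bufo_tricolor, Castanea_maculatus, Danio_nanus, Larix_nanus, Listeria_vulgaris, Macaca_litoralis, Musca_giganteus, Nomascus_albus, Oryza_bicolor, Otocyon_occidentalis, Pongo_rubra, Puma_giganteus, Quercus_australis, Raphanus_fluviatilis, Rattus_orientalis, Streptococcus_arenarius, Taxidea_australis, Tremarctos_robustus, Triturus_vulgaris, Turdus_niger

Tracing Macaca_litoralis: it sits inside (Macaca_litoralis,Musca_giganteus).
Tracing Streptococcus_arenarius: it sits inside (Bufo_tricolor,Streptococcus_arenarius).
The smallest clade enclosing both is the whole tree (their MRCA is the root), so the answer is all 21 tips in alphabetical order.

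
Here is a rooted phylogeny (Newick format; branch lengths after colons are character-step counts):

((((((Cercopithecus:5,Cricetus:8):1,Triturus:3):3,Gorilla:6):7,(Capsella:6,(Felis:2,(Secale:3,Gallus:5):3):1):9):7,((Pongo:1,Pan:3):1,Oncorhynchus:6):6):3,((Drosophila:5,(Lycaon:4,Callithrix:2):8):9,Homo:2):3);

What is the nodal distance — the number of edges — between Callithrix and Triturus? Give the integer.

9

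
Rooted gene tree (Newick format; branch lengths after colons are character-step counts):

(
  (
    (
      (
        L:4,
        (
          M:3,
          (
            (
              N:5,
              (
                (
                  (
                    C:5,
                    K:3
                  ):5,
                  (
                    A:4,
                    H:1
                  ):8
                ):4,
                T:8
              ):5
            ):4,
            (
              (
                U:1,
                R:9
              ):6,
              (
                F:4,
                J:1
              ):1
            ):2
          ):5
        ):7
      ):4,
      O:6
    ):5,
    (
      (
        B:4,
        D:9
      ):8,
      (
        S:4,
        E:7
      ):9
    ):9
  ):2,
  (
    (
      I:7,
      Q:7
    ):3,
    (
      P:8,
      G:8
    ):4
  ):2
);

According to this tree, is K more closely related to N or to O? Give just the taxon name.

The MRCA of K and N subtends (N,(((C,K),(A,H)),T)) (6 taxa).
The MRCA of K and O subtends ((L,(M,((N,(((C,K),(A,H)),T)),((U,R),(F,J))))),O) (13 taxa).
The first is nested inside the second, so K shares a more recent common ancestor with N.

N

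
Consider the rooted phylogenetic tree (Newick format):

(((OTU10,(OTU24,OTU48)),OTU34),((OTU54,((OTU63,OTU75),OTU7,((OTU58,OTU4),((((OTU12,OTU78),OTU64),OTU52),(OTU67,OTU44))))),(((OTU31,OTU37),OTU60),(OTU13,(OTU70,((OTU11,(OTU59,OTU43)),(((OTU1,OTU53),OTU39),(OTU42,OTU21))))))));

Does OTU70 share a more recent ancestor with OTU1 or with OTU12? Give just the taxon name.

The MRCA of OTU70 and OTU1 subtends (OTU70,((OTU11,(OTU59,OTU43)),(((OTU1,OTU53),OTU39),(OTU42,OTU21)))) (9 taxa).
The MRCA of OTU70 and OTU12 subtends ((OTU54,((OTU63,OTU75),OTU7,((OTU58,OTU4),((((OTU12,OTU78),OTU64),OTU52),(OTU67,OTU44))))),(((OTU31,OTU37),OTU60),(OTU13,(OTU70,((OTU11,(OTU59,OTU43)),(((OTU1,OTU53),OTU39),(OTU42,OTU21))))))) (25 taxa).
The first is nested inside the second, so OTU70 shares a more recent common ancestor with OTU1.

OTU1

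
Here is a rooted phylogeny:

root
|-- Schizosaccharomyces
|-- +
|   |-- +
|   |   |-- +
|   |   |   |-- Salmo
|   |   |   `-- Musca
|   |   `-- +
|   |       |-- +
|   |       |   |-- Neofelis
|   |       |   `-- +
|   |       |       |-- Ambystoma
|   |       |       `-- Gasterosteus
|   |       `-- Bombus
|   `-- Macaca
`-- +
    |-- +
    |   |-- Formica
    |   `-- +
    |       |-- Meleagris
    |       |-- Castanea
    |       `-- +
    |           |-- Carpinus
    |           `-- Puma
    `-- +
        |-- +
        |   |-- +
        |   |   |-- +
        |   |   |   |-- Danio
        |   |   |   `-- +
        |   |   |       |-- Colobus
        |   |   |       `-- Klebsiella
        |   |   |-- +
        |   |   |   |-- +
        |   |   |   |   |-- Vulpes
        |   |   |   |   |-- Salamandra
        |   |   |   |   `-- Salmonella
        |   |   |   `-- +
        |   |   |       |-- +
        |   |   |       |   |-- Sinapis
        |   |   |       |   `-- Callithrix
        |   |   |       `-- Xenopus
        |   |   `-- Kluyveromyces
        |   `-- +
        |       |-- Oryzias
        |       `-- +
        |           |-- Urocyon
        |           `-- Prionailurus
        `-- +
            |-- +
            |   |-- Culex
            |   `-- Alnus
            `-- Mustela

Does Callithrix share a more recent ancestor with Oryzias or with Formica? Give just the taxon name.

Oryzias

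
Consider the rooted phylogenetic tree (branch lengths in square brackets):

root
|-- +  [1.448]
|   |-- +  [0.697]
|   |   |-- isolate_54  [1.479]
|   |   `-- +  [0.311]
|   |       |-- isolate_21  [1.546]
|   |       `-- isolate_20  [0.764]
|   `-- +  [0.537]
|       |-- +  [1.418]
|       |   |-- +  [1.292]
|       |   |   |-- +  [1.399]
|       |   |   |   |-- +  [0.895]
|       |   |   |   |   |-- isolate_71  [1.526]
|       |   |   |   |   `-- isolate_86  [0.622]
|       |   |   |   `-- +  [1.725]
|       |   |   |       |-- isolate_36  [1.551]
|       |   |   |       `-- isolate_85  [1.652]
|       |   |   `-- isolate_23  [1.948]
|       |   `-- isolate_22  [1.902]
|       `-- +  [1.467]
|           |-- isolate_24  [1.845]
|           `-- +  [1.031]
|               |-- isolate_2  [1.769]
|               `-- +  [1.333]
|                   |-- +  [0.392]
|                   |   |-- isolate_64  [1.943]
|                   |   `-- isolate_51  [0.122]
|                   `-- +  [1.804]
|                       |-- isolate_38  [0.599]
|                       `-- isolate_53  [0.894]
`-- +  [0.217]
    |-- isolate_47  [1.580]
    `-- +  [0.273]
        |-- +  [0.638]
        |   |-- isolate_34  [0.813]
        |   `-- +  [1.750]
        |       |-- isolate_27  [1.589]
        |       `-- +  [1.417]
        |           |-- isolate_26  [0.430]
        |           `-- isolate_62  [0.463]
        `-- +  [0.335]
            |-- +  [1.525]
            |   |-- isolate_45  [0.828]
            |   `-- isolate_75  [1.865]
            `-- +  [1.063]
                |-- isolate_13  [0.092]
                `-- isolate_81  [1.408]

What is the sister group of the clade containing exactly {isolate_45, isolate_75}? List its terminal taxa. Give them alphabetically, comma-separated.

isolate_13, isolate_81

The clade containing exactly {isolate_45, isolate_75} attaches to the tree at the node subtending ((isolate_45,isolate_75),(isolate_13,isolate_81)).
The other lineage descending from that same node — the sister group — is (isolate_13,isolate_81); its 2 tips in alphabetical order are the answer.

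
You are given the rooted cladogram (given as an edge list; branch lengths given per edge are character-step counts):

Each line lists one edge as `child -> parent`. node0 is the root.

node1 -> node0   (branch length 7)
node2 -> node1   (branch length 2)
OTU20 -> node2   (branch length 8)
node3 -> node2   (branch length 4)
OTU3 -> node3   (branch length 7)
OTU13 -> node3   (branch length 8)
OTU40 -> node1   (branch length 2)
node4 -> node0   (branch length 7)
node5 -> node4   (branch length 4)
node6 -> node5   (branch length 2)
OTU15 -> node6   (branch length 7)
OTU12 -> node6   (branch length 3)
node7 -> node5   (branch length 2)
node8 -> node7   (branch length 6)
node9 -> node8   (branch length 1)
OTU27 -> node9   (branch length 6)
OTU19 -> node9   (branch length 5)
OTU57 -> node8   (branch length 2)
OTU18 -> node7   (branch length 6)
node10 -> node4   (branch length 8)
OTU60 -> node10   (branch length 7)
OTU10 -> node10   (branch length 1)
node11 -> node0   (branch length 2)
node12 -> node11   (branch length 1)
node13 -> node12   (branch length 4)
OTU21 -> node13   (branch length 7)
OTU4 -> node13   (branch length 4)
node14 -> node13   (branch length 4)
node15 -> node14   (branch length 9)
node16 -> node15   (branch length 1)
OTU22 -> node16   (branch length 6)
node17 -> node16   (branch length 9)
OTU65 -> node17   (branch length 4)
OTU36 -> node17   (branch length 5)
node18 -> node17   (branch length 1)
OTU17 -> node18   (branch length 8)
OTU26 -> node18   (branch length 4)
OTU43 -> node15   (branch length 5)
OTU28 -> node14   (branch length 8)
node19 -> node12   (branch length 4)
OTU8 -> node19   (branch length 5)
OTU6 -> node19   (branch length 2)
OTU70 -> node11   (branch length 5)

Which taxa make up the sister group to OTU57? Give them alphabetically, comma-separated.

OTU57 attaches to the tree at the node subtending ((OTU27,OTU19),OTU57).
The other lineage descending from that same node — the sister group — is (OTU27,OTU19); its 2 tips in alphabetical order are the answer.

OTU19, OTU27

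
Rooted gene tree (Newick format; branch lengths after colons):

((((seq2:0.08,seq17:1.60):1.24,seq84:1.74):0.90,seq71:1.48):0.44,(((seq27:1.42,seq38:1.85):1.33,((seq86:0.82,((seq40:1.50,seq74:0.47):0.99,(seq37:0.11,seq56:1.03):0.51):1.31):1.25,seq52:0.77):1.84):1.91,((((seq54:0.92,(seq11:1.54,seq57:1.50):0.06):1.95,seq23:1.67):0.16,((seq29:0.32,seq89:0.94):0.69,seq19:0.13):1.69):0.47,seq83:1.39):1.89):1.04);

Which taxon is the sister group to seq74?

seq40

seq74 attaches to the tree at the node subtending (seq40,seq74).
The other lineage descending from that same node — the sister group — is the single tip seq40.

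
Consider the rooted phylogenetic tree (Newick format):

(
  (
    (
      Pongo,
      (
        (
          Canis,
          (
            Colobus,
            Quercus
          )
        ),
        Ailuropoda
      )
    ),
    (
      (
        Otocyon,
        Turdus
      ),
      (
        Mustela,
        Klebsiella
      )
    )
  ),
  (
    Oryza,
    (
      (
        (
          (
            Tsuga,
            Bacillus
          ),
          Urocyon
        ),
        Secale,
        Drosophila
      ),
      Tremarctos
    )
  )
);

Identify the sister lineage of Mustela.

Mustela attaches to the tree at the node subtending (Mustela,Klebsiella).
The other lineage descending from that same node — the sister group — is the single tip Klebsiella.

Klebsiella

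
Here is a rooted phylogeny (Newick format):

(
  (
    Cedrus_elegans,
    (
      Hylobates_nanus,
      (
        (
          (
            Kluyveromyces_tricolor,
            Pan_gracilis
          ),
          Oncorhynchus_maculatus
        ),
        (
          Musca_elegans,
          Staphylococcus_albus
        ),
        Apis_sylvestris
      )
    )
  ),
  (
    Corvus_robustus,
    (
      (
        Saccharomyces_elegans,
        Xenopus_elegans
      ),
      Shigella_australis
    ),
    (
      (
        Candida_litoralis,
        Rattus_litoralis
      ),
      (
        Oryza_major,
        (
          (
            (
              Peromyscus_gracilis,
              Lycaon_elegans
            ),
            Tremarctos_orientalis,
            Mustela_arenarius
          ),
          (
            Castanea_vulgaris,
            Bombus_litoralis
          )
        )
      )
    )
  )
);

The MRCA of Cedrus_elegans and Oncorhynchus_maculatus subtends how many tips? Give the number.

The MRCA of Cedrus_elegans and Oncorhynchus_maculatus is the node subtending (Cedrus_elegans,(Hylobates_nanus,(((Kluyveromyces_tricolor,Pan_gracilis),Oncorhynchus_maculatus),(Musca_elegans,Staphylococcus_albus),Apis_sylvestris))).
That clade contains 8 terminal taxa: Apis_sylvestris, Cedrus_elegans, Hylobates_nanus, Kluyveromyces_tricolor, Musca_elegans, Oncorhynchus_maculatus, Pan_gracilis, Staphylococcus_albus.

8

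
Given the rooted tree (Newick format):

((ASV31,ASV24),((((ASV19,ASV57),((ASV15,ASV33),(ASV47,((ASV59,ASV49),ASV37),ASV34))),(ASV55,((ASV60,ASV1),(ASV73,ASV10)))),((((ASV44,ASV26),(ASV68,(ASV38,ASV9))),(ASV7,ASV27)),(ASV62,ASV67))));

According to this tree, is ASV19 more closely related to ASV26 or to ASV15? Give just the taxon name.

The MRCA of ASV19 and ASV15 subtends ((ASV19,ASV57),((ASV15,ASV33),(ASV47,((ASV59,ASV49),ASV37),ASV34))) (9 taxa).
The MRCA of ASV19 and ASV26 subtends ((((ASV19,ASV57),((ASV15,ASV33),(ASV47,((ASV59,ASV49),ASV37),ASV34))),(ASV55,((ASV60,ASV1),(ASV73,ASV10)))),((((ASV44,ASV26),(ASV68,(ASV38,ASV9))),(ASV7,ASV27)),(ASV62,ASV67))) (23 taxa).
The first is nested inside the second, so ASV19 shares a more recent common ancestor with ASV15.

ASV15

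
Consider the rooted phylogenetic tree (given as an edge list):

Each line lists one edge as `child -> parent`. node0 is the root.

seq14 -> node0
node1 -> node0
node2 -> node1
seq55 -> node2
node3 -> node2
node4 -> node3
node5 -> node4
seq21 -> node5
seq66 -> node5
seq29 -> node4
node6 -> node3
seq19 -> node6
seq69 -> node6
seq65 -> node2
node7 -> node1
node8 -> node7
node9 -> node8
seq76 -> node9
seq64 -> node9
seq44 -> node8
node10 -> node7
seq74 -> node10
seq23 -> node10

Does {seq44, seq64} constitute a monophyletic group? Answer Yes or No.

The MRCA of the listed taxa subtends ((seq76,seq64),seq44).
That clade also contains seq76, which is not in the proposed group, so the group is not monophyletic.

No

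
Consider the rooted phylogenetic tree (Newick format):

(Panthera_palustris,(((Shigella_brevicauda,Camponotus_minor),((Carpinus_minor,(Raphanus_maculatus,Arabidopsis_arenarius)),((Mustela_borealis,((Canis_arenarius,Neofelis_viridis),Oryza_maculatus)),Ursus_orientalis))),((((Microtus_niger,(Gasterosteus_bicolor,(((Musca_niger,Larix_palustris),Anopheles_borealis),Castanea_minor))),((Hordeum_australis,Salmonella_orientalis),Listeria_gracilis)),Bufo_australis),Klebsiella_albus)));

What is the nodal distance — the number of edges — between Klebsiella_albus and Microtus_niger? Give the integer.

The MRCA of Klebsiella_albus and Microtus_niger is the node subtending ((((Microtus_niger,(Gasterosteus_bicolor,(((Musca_niger,Larix_palustris),Anopheles_borealis),Castanea_minor))),((Hordeum_australis,Salmonella_orientalis),Listeria_gracilis)),Bufo_australis),Klebsiella_albus).
From Klebsiella_albus up to that node: 1 branch. From Microtus_niger up to the same node: 4 branches. Total: 1 + 4 = 5.

5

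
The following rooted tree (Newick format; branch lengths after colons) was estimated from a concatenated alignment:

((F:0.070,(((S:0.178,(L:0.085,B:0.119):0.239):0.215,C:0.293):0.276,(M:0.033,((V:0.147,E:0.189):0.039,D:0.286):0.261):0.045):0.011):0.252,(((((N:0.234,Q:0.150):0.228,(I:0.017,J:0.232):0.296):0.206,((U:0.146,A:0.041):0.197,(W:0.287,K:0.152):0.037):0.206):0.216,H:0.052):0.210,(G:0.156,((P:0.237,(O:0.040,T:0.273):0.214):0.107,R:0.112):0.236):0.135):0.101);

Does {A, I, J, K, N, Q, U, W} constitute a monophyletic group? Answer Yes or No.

Yes

The most recent common ancestor of these taxa subtends (((N,Q),(I,J)),((U,A),(W,K))).
That clade has exactly 8 tips — every listed taxon and nothing else — so the group is monophyletic.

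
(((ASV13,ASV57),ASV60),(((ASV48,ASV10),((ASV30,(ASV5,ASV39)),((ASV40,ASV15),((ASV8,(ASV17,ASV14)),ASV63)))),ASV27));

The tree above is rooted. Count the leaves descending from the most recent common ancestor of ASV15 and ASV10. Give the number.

The MRCA of ASV15 and ASV10 is the node subtending ((ASV48,ASV10),((ASV30,(ASV5,ASV39)),((ASV40,ASV15),((ASV8,(ASV17,ASV14)),ASV63)))).
That clade contains 11 terminal taxa: ASV10, ASV14, ASV15, ASV17, ASV30, ASV39, ASV40, ASV48, ASV5, ASV63, ASV8.

11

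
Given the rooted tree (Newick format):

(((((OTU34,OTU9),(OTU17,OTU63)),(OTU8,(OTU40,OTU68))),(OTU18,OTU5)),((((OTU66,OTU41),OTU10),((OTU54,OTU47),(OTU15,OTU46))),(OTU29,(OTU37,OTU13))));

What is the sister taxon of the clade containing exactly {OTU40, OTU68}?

OTU8

The clade containing exactly {OTU40, OTU68} attaches to the tree at the node subtending (OTU8,(OTU40,OTU68)).
The other lineage descending from that same node — the sister group — is the single tip OTU8.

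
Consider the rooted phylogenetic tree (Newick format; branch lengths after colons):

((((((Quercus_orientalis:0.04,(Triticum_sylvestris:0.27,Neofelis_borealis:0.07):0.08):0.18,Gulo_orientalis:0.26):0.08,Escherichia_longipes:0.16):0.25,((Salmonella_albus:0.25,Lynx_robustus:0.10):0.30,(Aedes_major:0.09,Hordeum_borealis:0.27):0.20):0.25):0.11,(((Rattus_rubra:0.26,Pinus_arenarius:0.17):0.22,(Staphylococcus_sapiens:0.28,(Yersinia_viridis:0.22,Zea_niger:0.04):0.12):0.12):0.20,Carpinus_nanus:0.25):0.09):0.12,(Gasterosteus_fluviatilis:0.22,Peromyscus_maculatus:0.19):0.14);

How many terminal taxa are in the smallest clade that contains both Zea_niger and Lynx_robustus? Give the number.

15

The MRCA of Zea_niger and Lynx_robustus is the node subtending (((((Quercus_orientalis,(Triticum_sylvestris,Neofelis_borealis)),Gulo_orientalis),Escherichia_longipes),((Salmonella_albus,Lynx_robustus),(Aedes_major,Hordeum_borealis))),(((Rattus_rubra,Pinus_arenarius),(Staphylococcus_sapiens,(Yersinia_viridis,Zea_niger))),Carpinus_nanus)).
That clade contains 15 terminal taxa: Aedes_major, Carpinus_nanus, Escherichia_longipes, Gulo_orientalis, Hordeum_borealis, Lynx_robustus, Neofelis_borealis, Pinus_arenarius, Quercus_orientalis, Rattus_rubra, Salmonella_albus, Staphylococcus_sapiens, Triticum_sylvestris, Yersinia_viridis, Zea_niger.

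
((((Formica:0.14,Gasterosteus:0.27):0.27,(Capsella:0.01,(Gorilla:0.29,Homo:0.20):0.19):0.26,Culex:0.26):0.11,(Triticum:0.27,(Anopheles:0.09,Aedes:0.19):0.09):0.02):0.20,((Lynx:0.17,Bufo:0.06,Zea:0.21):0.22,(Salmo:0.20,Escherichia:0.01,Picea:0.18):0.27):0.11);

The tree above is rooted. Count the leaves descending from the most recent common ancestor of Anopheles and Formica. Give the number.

The MRCA of Anopheles and Formica is the node subtending (((Formica,Gasterosteus),(Capsella,(Gorilla,Homo)),Culex),(Triticum,(Anopheles,Aedes))).
That clade contains 9 terminal taxa: Aedes, Anopheles, Capsella, Culex, Formica, Gasterosteus, Gorilla, Homo, Triticum.

9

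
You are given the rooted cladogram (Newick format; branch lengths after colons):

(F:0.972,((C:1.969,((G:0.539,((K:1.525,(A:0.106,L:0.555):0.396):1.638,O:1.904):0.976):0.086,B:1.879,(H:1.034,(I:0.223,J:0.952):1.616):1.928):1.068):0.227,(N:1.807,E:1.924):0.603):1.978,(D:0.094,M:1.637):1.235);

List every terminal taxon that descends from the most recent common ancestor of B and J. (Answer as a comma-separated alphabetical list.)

Tracing B: it sits inside ((G,((K,(A,L)),O)),B,(H,(I,J))).
Tracing J: it sits inside (I,J).
The smallest clade enclosing both is ((G,((K,(A,L)),O)),B,(H,(I,J))); the answer is its 9 terminal taxa in alphabetical order.

A, B, G, H, I, J, K, L, O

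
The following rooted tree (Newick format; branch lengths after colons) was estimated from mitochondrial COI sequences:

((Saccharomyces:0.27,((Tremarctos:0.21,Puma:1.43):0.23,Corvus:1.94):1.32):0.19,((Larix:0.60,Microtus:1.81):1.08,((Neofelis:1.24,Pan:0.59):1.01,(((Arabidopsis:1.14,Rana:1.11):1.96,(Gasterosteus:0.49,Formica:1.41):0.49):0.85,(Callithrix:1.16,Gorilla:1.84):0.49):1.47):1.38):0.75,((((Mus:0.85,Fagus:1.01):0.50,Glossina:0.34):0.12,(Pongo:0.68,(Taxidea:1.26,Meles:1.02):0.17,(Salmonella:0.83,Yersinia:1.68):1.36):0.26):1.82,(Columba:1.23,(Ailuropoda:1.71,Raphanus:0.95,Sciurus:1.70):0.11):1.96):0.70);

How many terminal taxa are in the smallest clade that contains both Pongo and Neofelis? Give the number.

26

The MRCA of Pongo and Neofelis is the root, so the clade is the entire tree.
That clade contains 26 terminal taxa: Ailuropoda, Arabidopsis, Callithrix, Columba, Corvus, Fagus, Formica, Gasterosteus, Glossina, Gorilla, Larix, Meles, Microtus, Mus, Neofelis, Pan, Pongo, Puma, Rana, Raphanus, Saccharomyces, Salmonella, Sciurus, Taxidea, Tremarctos, Yersinia.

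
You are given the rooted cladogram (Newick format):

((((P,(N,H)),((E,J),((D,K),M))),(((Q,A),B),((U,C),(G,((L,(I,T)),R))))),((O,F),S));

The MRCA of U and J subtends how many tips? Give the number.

18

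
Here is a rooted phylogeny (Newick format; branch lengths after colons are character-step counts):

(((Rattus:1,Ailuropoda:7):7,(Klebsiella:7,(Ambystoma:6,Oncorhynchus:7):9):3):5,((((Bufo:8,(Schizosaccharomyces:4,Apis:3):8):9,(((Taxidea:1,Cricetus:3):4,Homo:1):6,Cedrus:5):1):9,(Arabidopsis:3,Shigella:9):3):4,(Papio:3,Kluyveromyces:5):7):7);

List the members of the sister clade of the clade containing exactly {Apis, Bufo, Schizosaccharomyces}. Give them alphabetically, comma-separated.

Cedrus, Cricetus, Homo, Taxidea

The clade containing exactly {Apis, Bufo, Schizosaccharomyces} attaches to the tree at the node subtending ((Bufo,(Schizosaccharomyces,Apis)),(((Taxidea,Cricetus),Homo),Cedrus)).
The other lineage descending from that same node — the sister group — is (((Taxidea,Cricetus),Homo),Cedrus); its 4 tips in alphabetical order are the answer.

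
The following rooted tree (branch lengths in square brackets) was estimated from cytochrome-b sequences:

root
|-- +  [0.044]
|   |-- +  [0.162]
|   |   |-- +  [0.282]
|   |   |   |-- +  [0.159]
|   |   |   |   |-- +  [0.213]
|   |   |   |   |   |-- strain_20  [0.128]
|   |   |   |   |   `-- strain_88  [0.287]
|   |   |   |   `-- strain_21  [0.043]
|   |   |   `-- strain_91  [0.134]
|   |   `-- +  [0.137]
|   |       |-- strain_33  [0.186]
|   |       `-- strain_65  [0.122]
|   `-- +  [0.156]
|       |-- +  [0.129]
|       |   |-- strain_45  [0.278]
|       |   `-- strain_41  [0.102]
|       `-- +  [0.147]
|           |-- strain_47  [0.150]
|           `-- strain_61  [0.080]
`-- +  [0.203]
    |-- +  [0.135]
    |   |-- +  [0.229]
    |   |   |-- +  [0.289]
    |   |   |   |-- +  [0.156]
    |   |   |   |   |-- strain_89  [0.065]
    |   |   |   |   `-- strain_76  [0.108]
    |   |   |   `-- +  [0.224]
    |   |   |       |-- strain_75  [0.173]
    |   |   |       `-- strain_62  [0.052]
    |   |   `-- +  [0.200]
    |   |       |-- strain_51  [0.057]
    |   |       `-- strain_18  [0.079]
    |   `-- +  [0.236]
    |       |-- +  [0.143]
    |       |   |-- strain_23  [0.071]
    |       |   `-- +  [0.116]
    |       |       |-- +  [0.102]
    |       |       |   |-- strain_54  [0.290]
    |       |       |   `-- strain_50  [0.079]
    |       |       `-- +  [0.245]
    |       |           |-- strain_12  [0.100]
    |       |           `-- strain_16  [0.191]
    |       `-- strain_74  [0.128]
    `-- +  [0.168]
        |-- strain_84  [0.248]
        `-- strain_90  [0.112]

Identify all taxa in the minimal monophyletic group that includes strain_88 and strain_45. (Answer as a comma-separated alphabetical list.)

strain_20, strain_21, strain_33, strain_41, strain_45, strain_47, strain_61, strain_65, strain_88, strain_91

Tracing strain_88: it sits inside (strain_20,strain_88).
Tracing strain_45: it sits inside (strain_45,strain_41).
The smallest clade enclosing both is (((((strain_20,strain_88),strain_21),strain_91),(strain_33,strain_65)),((strain_45,strain_41),(strain_47,strain_61))); the answer is its 10 terminal taxa in alphabetical order.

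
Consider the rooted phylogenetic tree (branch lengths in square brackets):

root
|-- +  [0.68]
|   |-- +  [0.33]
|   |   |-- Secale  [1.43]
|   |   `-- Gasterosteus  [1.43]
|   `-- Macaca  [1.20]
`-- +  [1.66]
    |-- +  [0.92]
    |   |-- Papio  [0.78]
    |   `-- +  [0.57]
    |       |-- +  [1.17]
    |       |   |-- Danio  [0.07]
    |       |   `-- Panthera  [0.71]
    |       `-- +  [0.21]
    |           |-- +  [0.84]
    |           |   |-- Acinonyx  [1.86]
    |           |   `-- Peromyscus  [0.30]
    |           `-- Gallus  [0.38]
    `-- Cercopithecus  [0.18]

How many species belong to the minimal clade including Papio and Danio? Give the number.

6

The MRCA of Papio and Danio is the node subtending (Papio,((Danio,Panthera),((Acinonyx,Peromyscus),Gallus))).
That clade contains 6 terminal taxa: Acinonyx, Danio, Gallus, Panthera, Papio, Peromyscus.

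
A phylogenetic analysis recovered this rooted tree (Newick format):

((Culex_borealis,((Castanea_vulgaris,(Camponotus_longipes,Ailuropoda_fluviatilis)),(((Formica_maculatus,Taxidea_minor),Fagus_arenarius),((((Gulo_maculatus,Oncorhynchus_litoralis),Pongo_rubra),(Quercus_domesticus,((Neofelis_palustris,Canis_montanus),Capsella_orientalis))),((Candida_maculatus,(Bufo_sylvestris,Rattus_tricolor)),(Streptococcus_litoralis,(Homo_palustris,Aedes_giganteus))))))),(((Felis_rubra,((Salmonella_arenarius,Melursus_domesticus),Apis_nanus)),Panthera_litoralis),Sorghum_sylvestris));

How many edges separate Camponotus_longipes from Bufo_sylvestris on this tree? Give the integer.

9

The MRCA of Camponotus_longipes and Bufo_sylvestris is the node subtending ((Castanea_vulgaris,(Camponotus_longipes,Ailuropoda_fluviatilis)),(((Formica_maculatus,Taxidea_minor),Fagus_arenarius),((((Gulo_maculatus,Oncorhynchus_litoralis),Pongo_rubra),(Quercus_domesticus,((Neofelis_palustris,Canis_montanus),Capsella_orientalis))),((Candida_maculatus,(Bufo_sylvestris,Rattus_tricolor)),(Streptococcus_litoralis,(Homo_palustris,Aedes_giganteus)))))).
From Camponotus_longipes up to that node: 3 branches. From Bufo_sylvestris up to the same node: 6 branches. Total: 3 + 6 = 9.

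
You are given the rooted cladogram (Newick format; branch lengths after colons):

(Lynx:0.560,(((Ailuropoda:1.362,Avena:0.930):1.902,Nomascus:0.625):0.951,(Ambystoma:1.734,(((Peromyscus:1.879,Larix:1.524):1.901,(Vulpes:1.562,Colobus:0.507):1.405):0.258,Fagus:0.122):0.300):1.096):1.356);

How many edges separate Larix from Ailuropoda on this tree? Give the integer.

8

The MRCA of Larix and Ailuropoda is the node subtending (((Ailuropoda,Avena),Nomascus),(Ambystoma,(((Peromyscus,Larix),(Vulpes,Colobus)),Fagus))).
From Larix up to that node: 5 branches. From Ailuropoda up to the same node: 3 branches. Total: 5 + 3 = 8.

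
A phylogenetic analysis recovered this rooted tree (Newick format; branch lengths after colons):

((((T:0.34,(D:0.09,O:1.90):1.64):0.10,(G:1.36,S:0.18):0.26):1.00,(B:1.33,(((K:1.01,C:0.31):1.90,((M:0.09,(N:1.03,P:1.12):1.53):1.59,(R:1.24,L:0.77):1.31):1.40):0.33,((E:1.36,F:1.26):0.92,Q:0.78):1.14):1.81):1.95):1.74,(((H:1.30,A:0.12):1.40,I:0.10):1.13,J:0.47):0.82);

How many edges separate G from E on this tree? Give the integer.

8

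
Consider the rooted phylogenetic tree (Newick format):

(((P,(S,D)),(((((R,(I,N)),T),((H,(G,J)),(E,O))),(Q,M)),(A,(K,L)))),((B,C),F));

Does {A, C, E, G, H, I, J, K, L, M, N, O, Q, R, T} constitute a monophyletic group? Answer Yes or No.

The MRCA of the listed taxa is the root, so the smallest clade containing them is the whole tree.
That clade also contains B, D, F, P, S, which are not in the proposed group, so the group is not monophyletic.

No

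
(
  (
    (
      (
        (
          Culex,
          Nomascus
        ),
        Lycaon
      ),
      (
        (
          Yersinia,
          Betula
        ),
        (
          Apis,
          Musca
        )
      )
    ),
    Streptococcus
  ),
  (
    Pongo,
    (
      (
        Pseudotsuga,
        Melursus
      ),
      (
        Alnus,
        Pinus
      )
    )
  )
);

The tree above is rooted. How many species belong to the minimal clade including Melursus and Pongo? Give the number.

The MRCA of Melursus and Pongo is the node subtending (Pongo,((Pseudotsuga,Melursus),(Alnus,Pinus))).
That clade contains 5 terminal taxa: Alnus, Melursus, Pinus, Pongo, Pseudotsuga.

5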